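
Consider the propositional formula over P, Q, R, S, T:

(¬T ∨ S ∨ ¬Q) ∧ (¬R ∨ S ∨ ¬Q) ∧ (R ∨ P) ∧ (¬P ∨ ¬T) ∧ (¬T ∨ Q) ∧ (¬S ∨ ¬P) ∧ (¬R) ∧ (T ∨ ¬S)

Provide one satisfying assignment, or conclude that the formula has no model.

P: True; Q: True; R: False; S: False; T: False

The clause (¬R) is unit, so R = False.
The clause (P) is unit, so P = True.
The clause (¬T) is unit, so T = False.
The clause (¬S) is unit, so S = False.
Every clause is now satisfied; Q is unconstrained.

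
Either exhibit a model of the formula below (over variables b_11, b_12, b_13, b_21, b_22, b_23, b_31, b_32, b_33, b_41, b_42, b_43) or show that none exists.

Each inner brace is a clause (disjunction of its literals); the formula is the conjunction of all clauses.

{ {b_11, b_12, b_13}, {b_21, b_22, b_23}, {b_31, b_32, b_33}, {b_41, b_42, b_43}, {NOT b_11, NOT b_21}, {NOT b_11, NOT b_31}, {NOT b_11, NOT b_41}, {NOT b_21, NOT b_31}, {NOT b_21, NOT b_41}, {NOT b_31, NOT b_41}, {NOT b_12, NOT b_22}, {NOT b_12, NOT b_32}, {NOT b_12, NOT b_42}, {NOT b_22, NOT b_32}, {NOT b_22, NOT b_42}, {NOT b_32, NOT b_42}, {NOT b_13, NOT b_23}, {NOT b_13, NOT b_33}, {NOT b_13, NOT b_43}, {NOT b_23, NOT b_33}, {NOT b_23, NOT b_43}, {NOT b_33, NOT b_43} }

UNSATISFIABLE

Suppose b_11 = false.
Suppose b_12 = true.
Unit clause (NOT b_22) forces b_22 = false.
Unit clause (NOT b_32) forces b_32 = false.
Unit clause (NOT b_42) forces b_42 = false.
Suppose b_21 = true.
Unit clause (NOT b_31) forces b_31 = false.
Unit clause (b_33) forces b_33 = true.
Unit clause (NOT b_41) forces b_41 = false.
Unit clause (b_43) forces b_43 = true.
That conflicts with the unit clause (NOT b_43).
So b_21 must be the other value — set b_21 = false.
Unit clause (b_23) forces b_23 = true.
Unit clause (NOT b_13) forces b_13 = false.
Unit clause (NOT b_33) forces b_33 = false.
Unit clause (b_31) forces b_31 = true.
Unit clause (NOT b_41) forces b_41 = false.
Unit clause (b_43) forces b_43 = true.
That conflicts with the unit clause (NOT b_43).
Both values of b_21 lead to a conflict.
So b_12 must be the other value — set b_12 = false.
Unit clause (b_13) forces b_13 = true.
Unit clause (NOT b_23) forces b_23 = false.
Unit clause (NOT b_33) forces b_33 = false.
Unit clause (NOT b_43) forces b_43 = false.
Suppose b_21 = true.
Unit clause (NOT b_31) forces b_31 = false.
Unit clause (b_32) forces b_32 = true.
Unit clause (NOT b_41) forces b_41 = false.
Unit clause (b_42) forces b_42 = true.
That conflicts with the unit clause (NOT b_42).
So b_21 must be the other value — set b_21 = false.
Unit clause (b_22) forces b_22 = true.
Unit clause (NOT b_32) forces b_32 = false.
Unit clause (b_31) forces b_31 = true.
Unit clause (NOT b_41) forces b_41 = false.
Unit clause (b_42) forces b_42 = true.
That conflicts with the unit clause (NOT b_42).
Both values of b_21 lead to a conflict.
Both values of b_12 lead to a conflict.
So b_11 must be the other value — set b_11 = true.
Unit clause (NOT b_21) forces b_21 = false.
Unit clause (NOT b_31) forces b_31 = false.
Unit clause (NOT b_41) forces b_41 = false.
Suppose b_22 = true.
Unit clause (NOT b_12) forces b_12 = false.
Unit clause (NOT b_32) forces b_32 = false.
Unit clause (b_33) forces b_33 = true.
Unit clause (NOT b_42) forces b_42 = false.
Unit clause (b_43) forces b_43 = true.
That conflicts with the unit clause (NOT b_43).
So b_22 must be the other value — set b_22 = false.
Unit clause (b_23) forces b_23 = true.
Unit clause (NOT b_13) forces b_13 = false.
Unit clause (NOT b_33) forces b_33 = false.
Unit clause (b_32) forces b_32 = true.
Unit clause (NOT b_12) forces b_12 = false.
Unit clause (NOT b_42) forces b_42 = false.
Unit clause (b_43) forces b_43 = true.
That conflicts with the unit clause (NOT b_43).
Both values of b_22 lead to a conflict.
Both values of b_11 lead to a conflict.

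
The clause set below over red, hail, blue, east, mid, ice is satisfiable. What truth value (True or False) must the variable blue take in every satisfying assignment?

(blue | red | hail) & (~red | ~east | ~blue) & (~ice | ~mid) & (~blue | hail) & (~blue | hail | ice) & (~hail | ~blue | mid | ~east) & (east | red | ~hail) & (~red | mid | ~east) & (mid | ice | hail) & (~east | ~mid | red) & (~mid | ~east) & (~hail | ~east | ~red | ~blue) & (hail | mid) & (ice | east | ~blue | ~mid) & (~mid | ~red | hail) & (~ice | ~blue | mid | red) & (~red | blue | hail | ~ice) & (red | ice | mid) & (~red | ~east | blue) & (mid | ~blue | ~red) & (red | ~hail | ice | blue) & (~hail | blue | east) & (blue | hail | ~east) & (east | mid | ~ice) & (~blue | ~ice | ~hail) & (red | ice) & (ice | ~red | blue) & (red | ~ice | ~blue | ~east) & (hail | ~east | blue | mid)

Suppose blue = 1.
From the singleton clause (hail), hail = 1.
From the singleton clause (~ice), ice = 0.
From the singleton clause (red), red = 1.
From the singleton clause (~east), east = 0.
From the singleton clause (~mid), mid = 0.
That conflicts with the unit clause (mid).
So every satisfying assignment has blue = False.

False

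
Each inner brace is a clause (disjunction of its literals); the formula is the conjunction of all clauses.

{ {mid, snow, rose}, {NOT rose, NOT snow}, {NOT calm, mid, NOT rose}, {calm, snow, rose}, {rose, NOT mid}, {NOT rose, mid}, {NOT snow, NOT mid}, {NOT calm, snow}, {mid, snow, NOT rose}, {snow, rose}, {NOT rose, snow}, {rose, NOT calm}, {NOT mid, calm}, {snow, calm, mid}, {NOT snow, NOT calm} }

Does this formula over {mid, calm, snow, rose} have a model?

Branch on rose: set rose = false.
(NOT mid) alone gives mid = false.
(snow) alone gives snow = true.
(NOT calm) alone gives calm = false.
All clauses are satisfied.
A satisfying assignment: mid=false, calm=false, snow=true, rose=false.

Yes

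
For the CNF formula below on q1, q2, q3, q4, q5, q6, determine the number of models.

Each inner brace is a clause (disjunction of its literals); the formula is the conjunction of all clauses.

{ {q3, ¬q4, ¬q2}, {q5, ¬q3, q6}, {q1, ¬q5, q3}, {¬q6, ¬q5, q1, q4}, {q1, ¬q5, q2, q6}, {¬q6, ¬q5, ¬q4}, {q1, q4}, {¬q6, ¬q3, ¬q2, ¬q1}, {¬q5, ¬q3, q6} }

There are 2^6 = 64 truth assignments over (q1, q2, q3, q4, q5, q6).
Split on q4. With q4 = True, the clauses containing q4 are satisfied and ¬q4 drops from the rest; 8 of the 2^5 = 32 assignments to the other variables satisfy what remains.
With q4 = False, by the same count on the reduced clause set, 10 assignments work.
(One model: q1=F, q2=F, q3=F, q4=T, q5=F, q6=F.)
Total: 8 + 10 = 18.

18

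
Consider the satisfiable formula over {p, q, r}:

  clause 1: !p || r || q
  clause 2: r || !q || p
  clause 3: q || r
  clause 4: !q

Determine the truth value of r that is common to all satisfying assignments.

Suppose r = false.
(q) alone gives q = true.
Now (!q) is unsatisfied and unit — conflict.
So every satisfying assignment has r = True.

True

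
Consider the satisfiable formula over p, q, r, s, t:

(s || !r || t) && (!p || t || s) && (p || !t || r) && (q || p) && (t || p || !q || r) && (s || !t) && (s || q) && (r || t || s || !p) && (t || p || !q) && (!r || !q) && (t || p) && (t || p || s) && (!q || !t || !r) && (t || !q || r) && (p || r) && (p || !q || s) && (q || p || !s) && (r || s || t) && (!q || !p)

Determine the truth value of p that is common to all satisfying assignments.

True

Suppose p = false.
From the singleton clause (q), q = true.
From the singleton clause (t), t = true.
From the singleton clause (r), r = true.
Now (!r) is unsatisfied and unit — conflict.
So every satisfying assignment has p = True.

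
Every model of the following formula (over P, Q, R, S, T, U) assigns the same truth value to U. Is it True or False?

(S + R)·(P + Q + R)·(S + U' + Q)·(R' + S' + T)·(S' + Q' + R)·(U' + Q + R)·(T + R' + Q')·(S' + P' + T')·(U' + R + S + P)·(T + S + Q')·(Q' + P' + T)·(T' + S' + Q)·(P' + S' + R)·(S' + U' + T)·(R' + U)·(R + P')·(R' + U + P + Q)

Suppose U = 0.
(R') alone gives R = 0.
(S) alone gives S = 1.
(Q') alone gives Q = 0.
(P) alone gives P = 1.
Now (P') is unsatisfied and unit — conflict.
So every satisfying assignment has U = True.

True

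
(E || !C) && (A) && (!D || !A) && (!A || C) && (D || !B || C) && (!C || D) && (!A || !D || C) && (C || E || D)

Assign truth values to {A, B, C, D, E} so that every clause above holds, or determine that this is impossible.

UNSATISFIABLE

From the singleton clause (A), A = true.
From the singleton clause (!D), D = false.
From the singleton clause (C), C = true.
That conflicts with the unit clause (!C).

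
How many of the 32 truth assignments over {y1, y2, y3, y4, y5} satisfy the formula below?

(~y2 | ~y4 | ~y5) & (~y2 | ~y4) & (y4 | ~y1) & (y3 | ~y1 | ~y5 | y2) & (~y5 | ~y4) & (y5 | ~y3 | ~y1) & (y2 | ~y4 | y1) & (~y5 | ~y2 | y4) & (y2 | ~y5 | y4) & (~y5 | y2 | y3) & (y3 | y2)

There are 2^5 = 32 truth assignments over (y1, y2, y3, y4, y5).
Split on y1. With y1 = 1, the clauses containing y1 are satisfied and ~y1 drops from the rest; 0 of the 2^4 = 16 assignments to the other variables satisfy what remains.
With y1 = 0, by the same count on the reduced clause set, 3 assignments work.
Total: 0 + 3 = 3.

3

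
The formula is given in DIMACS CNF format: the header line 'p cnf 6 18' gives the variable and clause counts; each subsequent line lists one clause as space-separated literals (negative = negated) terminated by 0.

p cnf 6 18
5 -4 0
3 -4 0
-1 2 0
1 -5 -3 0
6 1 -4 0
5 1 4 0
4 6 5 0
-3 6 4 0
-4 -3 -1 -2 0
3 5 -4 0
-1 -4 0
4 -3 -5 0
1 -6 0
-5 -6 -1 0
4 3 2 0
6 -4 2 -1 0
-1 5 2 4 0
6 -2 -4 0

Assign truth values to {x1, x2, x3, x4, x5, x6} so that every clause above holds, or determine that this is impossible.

Branch on x5: set x5 = False.
(¬x4) alone gives x4 = False.
(x1) alone gives x1 = True.
(x2) alone gives x2 = True.
(x6) alone gives x6 = True.
All clauses hold; x3 can take either value.

x1: True,  x2: True,  x3: False,  x4: False,  x5: False,  x6: True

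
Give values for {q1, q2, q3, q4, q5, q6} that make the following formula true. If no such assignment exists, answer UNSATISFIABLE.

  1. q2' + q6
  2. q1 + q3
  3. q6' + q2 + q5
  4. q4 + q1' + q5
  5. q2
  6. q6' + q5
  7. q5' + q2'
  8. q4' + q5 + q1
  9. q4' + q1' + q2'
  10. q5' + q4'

From the singleton clause (q2), q2 = 1.
From the singleton clause (q6), q6 = 1.
From the singleton clause (q5), q5 = 1.
Now (q5') is unsatisfied and unit — conflict.

UNSATISFIABLE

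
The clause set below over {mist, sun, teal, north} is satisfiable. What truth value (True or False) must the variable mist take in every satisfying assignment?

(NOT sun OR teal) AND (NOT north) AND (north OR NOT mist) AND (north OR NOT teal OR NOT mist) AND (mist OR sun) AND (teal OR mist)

False

Suppose mist = true.
The clause (NOT north) is unit, so north = false.
But (north) is also a unit clause — contradiction.
So every satisfying assignment has mist = False.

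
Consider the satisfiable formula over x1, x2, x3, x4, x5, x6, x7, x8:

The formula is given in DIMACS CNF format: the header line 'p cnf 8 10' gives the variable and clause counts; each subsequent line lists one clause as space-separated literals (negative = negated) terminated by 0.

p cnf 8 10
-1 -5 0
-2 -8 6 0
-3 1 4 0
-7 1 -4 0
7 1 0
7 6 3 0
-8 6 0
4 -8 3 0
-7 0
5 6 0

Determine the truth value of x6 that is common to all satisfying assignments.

True

Suppose x6 = False.
The clause (¬x8) is unit, so x8 = False.
The clause (¬x7) is unit, so x7 = False.
The clause (x1) is unit, so x1 = True.
The clause (¬x5) is unit, so x5 = False.
Now (x5) is unsatisfied and unit — conflict.
So every satisfying assignment has x6 = True.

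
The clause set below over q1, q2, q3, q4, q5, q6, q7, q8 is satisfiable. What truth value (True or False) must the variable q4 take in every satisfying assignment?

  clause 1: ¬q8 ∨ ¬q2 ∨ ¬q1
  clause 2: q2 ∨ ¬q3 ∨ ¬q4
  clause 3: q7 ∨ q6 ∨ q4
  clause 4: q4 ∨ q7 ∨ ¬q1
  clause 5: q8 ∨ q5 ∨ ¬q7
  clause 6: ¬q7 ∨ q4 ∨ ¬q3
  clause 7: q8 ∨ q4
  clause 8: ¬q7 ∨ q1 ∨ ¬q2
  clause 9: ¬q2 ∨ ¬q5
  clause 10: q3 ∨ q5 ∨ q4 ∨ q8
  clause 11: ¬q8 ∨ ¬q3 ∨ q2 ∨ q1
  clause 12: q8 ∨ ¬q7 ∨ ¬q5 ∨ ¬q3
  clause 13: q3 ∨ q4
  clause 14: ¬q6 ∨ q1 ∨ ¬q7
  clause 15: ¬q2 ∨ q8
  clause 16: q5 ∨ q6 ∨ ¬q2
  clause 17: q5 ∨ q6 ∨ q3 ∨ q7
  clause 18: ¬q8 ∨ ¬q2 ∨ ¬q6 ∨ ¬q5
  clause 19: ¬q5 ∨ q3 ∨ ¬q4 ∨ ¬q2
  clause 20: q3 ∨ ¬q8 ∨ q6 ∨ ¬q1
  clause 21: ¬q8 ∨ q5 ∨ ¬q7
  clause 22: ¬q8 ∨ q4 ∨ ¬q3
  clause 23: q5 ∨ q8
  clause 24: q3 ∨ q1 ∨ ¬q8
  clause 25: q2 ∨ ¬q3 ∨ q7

True

Suppose q4 = False.
From the singleton clause (q8), q8 = True.
From the singleton clause (q3), q3 = True.
That conflicts with the unit clause (¬q3).
So every satisfying assignment has q4 = True.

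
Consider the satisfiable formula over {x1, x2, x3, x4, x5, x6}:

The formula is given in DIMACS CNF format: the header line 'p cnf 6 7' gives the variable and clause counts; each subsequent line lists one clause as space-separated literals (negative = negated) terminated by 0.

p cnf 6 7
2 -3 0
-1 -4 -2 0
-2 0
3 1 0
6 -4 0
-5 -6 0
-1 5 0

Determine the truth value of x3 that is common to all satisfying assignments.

Suppose x3 = True.
(x2) alone gives x2 = True.
Now (¬x2) is unsatisfied and unit — conflict.
So every satisfying assignment has x3 = False.

False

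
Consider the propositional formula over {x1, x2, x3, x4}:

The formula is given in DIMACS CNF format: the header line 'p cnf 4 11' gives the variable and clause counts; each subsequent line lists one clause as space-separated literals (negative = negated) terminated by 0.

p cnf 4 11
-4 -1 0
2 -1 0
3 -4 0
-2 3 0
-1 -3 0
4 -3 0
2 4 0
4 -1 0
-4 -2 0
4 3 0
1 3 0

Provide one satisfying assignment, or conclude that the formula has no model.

x1: False, x2: False, x3: True, x4: True

Suppose x4 = True.
Unit clause (¬x1) forces x1 = False.
Unit clause (x3) forces x3 = True.
Unit clause (¬x2) forces x2 = False.
All clauses are satisfied.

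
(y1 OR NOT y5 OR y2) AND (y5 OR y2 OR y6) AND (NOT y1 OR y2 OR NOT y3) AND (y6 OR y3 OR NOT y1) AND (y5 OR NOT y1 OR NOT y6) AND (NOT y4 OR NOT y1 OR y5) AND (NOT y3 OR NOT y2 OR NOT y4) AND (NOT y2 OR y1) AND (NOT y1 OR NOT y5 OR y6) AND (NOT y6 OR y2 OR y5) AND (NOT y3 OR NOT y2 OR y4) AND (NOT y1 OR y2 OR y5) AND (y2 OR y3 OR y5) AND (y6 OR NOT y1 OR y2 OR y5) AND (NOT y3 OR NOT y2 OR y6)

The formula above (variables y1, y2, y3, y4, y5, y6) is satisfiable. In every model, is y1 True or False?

True

Suppose y1 = false.
The clause (NOT y2) is unit, so y2 = false.
The clause (NOT y5) is unit, so y5 = false.
The clause (y6) is unit, so y6 = true.
But (NOT y6) is also a unit clause — contradiction.
So every satisfying assignment has y1 = True.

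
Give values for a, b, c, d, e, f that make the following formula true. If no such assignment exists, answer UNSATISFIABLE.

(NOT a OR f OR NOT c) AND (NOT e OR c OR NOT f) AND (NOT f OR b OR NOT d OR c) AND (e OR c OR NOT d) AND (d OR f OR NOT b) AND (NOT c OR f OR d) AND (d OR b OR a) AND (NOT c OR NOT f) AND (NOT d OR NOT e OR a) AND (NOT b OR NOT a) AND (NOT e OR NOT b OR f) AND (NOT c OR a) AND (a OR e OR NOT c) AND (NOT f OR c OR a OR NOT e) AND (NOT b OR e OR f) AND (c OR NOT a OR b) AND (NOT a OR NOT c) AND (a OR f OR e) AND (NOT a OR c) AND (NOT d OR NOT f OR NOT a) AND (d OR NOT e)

Case c = false:
From the singleton clause (NOT a), a = false.
Case e = false:
From the singleton clause (NOT d), d = false.
From the singleton clause (b), b = true.
From the singleton clause (f), f = true.
All clauses are satisfied.

a ↦ false; b ↦ true; c ↦ false; d ↦ false; e ↦ false; f ↦ true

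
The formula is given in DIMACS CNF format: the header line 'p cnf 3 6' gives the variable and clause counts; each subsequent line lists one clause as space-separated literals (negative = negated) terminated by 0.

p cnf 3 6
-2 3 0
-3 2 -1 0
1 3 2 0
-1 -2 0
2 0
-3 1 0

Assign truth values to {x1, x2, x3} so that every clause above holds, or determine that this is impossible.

(x2) alone gives x2 = True.
(x3) alone gives x3 = True.
(¬x1) alone gives x1 = False.
Now (x1) is unsatisfied and unit — conflict.

UNSATISFIABLE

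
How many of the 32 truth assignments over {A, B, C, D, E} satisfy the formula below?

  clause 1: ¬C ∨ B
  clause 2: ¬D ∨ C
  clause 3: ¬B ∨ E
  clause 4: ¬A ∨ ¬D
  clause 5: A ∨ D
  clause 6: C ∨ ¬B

4

There are 2^5 = 32 truth assignments over (A, B, C, D, E).
Split on C. With C = True, the clauses containing C are satisfied and ¬C drops from the rest; 2 of the 2^4 = 16 assignments to the other variables satisfy what remains.
With C = False, by the same count on the reduced clause set, 2 assignments work.
(One model: A=F, B=T, C=T, D=T, E=T.)
Total: 2 + 2 = 4.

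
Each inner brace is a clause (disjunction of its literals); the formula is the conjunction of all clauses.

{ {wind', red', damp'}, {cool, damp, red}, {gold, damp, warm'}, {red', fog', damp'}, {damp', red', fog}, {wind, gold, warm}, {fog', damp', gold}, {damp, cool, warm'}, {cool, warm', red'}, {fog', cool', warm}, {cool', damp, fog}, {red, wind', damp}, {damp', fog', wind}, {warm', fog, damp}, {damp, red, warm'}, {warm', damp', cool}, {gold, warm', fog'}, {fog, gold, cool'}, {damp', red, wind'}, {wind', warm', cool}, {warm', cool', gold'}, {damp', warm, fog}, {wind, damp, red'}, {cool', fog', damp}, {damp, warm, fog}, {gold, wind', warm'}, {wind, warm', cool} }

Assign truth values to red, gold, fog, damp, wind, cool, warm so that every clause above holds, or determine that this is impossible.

Suppose wind = 1.
Suppose red = 1.
(damp') alone gives damp = 0.
Suppose gold = 1.
Suppose cool = 0.
(warm') alone gives warm = 0.
(fog) alone gives fog = 1.
Every clause now holds.

red=1, gold=1, fog=1, damp=0, wind=1, cool=0, warm=0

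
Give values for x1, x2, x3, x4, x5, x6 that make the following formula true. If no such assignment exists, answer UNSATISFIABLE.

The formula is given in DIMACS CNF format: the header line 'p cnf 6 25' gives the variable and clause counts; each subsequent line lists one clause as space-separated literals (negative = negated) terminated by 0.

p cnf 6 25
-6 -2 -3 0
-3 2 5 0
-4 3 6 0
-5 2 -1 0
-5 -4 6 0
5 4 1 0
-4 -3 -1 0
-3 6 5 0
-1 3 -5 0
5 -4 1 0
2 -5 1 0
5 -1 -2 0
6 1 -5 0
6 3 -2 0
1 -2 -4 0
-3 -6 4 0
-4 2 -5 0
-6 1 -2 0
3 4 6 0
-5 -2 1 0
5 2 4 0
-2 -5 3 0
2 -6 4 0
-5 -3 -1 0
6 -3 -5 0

x1=True,  x2=False,  x3=False,  x4=True,  x5=False,  x6=True

Case x6 = True:
Case x2 = False:
The clause (x4) is unit, so x4 = True.
The clause (¬x5) is unit, so x5 = False.
The clause (¬x3) is unit, so x3 = False.
The clause (x1) is unit, so x1 = True.
This assignment satisfies each clause.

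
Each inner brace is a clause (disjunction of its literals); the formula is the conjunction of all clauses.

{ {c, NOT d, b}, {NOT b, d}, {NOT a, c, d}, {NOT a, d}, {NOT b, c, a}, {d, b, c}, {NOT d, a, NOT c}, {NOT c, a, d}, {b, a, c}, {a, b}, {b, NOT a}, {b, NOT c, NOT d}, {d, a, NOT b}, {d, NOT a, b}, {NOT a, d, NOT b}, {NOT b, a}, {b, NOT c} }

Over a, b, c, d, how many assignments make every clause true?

2

There are 2^4 = 16 truth assignments over (a, b, c, d).
Check each against the 17 clauses (columns in the order a, b, c, d):
  F F F F  ✗ fails (d OR b OR c)
  F F F T  ✗ fails (c OR NOT d OR b)
  F F T F  ✗ fails (NOT c OR a OR d)
  F F T T  ✗ fails (NOT d OR a OR NOT c)
  F T F F  ✗ fails (NOT b OR d)
  F T F T  ✗ fails (NOT b OR c OR a)
  F T T F  ✗ fails (NOT b OR d)
  F T T T  ✗ fails (NOT d OR a OR NOT c)
  T F F F  ✗ fails (NOT a OR c OR d)
  T F F T  ✗ fails (c OR NOT d OR b)
  T F T F  ✗ fails (NOT a OR d)
  T F T T  ✗ fails (b OR NOT a)
  T T F F  ✗ fails (NOT b OR d)
  T T F T  ✓ satisfies all
  T T T F  ✗ fails (NOT b OR d)
  T T T T  ✓ satisfies all
2 of the 16 rows are models.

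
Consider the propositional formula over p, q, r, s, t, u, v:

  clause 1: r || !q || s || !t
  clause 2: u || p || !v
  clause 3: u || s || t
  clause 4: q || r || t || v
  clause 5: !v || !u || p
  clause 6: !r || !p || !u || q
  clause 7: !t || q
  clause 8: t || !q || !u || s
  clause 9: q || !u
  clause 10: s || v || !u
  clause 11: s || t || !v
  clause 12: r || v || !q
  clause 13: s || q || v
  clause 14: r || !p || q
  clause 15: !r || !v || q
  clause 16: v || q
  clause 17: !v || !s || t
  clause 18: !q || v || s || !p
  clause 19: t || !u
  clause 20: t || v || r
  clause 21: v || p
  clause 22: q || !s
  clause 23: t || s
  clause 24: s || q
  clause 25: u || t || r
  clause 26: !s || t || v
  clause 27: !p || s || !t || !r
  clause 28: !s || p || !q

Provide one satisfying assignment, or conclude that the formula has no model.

Branch on t: set t = true.
From the singleton clause (q), q = true.
Branch on r: set r = true.
Branch on v: set v = false.
From the singleton clause (p), p = true.
From the singleton clause (s), s = true.
No clause remains; u is free.

p: true, q: true, r: true, s: true, t: true, u: true, v: false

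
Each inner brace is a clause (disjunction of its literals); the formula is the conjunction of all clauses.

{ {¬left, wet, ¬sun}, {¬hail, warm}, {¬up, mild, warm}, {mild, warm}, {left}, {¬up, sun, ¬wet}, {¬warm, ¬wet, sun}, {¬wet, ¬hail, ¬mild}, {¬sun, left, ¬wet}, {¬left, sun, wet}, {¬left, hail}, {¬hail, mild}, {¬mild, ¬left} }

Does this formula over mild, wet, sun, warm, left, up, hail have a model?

(left) alone gives left = True.
(hail) alone gives hail = True.
(warm) alone gives warm = True.
(mild) alone gives mild = True.
Now (¬mild) is unsatisfied and unit — conflict.
No assignment satisfies every clause.

Unsatisfiable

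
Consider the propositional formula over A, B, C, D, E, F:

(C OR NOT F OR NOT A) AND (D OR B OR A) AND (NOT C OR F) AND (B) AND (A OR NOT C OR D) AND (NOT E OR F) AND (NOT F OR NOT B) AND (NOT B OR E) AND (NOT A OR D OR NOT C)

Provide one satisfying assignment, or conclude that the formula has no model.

UNSATISFIABLE

From the singleton clause (B), B = true.
From the singleton clause (NOT F), F = false.
From the singleton clause (NOT C), C = false.
From the singleton clause (NOT E), E = false.
That conflicts with the unit clause (E).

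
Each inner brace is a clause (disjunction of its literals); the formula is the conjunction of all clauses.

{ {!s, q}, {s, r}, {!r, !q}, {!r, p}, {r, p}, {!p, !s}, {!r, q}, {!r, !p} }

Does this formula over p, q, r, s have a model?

No

Suppose s = false.
The clause (r) is unit, so r = true.
The clause (!q) is unit, so q = false.
Now (q) is unsatisfied and unit — conflict.
Backtrack on s: now try s = true.
The clause (q) is unit, so q = true.
The clause (!r) is unit, so r = false.
The clause (p) is unit, so p = true.
Now (!p) is unsatisfied and unit — conflict.
Either choice for s ends in contradiction.
No assignment satisfies every clause.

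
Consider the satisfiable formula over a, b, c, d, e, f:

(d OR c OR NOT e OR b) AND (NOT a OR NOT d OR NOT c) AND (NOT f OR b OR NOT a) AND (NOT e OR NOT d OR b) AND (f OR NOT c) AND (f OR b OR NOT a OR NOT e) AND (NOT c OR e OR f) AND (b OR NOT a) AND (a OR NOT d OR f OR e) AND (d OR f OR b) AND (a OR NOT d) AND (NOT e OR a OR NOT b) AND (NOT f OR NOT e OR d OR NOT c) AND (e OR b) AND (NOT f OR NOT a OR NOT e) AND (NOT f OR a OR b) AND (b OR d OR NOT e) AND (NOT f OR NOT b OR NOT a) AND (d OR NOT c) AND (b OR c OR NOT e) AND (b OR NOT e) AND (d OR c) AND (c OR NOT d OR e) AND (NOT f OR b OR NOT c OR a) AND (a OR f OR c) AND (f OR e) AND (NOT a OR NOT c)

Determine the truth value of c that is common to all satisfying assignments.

Suppose c = true.
The clause (f) is unit, so f = true.
The clause (d) is unit, so d = true.
The clause (NOT a) is unit, so a = false.
That conflicts with the unit clause (a).
So every satisfying assignment has c = False.

False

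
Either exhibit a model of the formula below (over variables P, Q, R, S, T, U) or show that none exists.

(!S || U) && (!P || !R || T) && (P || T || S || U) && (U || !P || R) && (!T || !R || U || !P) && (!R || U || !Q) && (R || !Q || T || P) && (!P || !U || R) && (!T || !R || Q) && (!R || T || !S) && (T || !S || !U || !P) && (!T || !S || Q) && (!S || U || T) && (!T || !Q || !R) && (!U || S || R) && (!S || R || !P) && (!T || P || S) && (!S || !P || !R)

Branch on S: set S = false.
Branch on U: set U = true.
From the singleton clause (R), R = true.
Branch on P: set P = false.
From the singleton clause (!T), T = false.
All clauses hold; Q can take either value.

P=false, Q=false, R=true, S=false, T=false, U=true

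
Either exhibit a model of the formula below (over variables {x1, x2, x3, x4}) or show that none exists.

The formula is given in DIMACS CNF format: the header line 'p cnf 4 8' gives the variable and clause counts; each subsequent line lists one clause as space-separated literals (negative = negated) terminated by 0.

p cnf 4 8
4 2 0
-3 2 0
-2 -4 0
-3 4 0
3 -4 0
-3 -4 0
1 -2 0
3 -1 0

Branch on x4: set x4 = True.
From the singleton clause (¬x2), x2 = False.
From the singleton clause (¬x3), x3 = False.
That conflicts with the unit clause (x3).
That branch fails; take x4 = False instead.
From the singleton clause (x2), x2 = True.
From the singleton clause (¬x3), x3 = False.
From the singleton clause (x1), x1 = True.
That conflicts with the unit clause (¬x1).
Neither x4 = True nor x4 = False works.

UNSATISFIABLE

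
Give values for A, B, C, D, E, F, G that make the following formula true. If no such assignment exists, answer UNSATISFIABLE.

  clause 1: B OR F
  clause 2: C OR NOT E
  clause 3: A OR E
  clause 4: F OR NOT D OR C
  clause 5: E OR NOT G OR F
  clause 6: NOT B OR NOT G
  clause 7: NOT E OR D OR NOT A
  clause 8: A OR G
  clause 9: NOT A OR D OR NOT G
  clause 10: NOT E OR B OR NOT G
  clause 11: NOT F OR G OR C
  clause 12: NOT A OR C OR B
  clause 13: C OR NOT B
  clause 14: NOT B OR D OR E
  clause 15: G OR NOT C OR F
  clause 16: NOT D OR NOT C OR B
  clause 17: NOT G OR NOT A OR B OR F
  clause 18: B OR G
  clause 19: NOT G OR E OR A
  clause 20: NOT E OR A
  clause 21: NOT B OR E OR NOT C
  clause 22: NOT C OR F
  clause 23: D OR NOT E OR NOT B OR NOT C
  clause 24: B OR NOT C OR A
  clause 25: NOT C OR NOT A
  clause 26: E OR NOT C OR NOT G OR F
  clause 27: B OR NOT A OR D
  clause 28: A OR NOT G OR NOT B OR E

UNSATISFIABLE

Try B = true.
(NOT G) alone gives G = false.
(A) alone gives A = true.
(C) alone gives C = true.
That conflicts with the unit clause (NOT C).
That branch fails; take B = false instead.
(F) alone gives F = true.
(G) alone gives G = true.
(NOT E) alone gives E = false.
(A) alone gives A = true.
(D) alone gives D = true.
(C) alone gives C = true.
That conflicts with the unit clause (NOT C).
Neither B = true nor B = false works.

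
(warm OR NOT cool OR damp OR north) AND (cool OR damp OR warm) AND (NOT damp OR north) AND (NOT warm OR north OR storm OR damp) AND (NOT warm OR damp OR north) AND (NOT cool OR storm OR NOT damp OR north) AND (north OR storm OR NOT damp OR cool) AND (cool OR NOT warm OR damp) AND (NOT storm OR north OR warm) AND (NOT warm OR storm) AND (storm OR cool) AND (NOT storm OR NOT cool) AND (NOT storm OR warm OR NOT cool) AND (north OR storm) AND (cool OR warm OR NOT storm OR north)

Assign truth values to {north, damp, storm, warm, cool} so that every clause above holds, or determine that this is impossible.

Suppose damp = true.
Unit clause (north) forces north = true.
Suppose warm = true.
Unit clause (storm) forces storm = true.
Unit clause (NOT cool) forces cool = false.
This assignment satisfies each clause.

north: true, damp: true, storm: true, warm: true, cool: false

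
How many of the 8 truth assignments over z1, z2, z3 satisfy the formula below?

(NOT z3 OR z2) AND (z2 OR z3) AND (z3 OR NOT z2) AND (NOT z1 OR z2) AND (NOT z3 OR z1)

There are 2^3 = 8 truth assignments over (z1, z2, z3).
Check each against the 5 clauses (columns in the order z1, z2, z3):
  F F F  ✗ fails (z2 OR z3)
  F F T  ✗ fails (NOT z3 OR z2)
  F T F  ✗ fails (z3 OR NOT z2)
  F T T  ✗ fails (NOT z3 OR z1)
  T F F  ✗ fails (z2 OR z3)
  T F T  ✗ fails (NOT z3 OR z2)
  T T F  ✗ fails (z3 OR NOT z2)
  T T T  ✓ satisfies all
1 of the 8 rows is a model.

1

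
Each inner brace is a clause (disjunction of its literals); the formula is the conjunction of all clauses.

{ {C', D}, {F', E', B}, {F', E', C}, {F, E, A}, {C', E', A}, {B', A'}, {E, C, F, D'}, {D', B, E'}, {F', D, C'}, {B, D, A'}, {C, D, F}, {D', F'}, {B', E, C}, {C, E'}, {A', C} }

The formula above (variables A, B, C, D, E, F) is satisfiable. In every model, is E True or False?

Suppose E = 1.
Unit clause (C) forces C = 1.
Unit clause (D) forces D = 1.
Unit clause (A) forces A = 1.
Unit clause (B') forces B = 0.
But (B) is also a unit clause — contradiction.
So every satisfying assignment has E = False.

False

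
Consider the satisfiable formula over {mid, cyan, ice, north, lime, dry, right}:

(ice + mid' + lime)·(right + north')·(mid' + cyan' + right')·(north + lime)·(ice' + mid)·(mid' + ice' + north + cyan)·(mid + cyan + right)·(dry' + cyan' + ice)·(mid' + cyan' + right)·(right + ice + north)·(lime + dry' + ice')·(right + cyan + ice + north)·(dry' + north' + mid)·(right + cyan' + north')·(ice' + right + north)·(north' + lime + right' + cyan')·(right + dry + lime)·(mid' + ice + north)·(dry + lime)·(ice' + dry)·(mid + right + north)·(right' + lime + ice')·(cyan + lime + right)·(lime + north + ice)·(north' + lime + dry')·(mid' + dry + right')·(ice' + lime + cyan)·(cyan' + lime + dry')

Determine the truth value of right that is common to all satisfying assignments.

True

Suppose right = 0.
The clause (north') is unit, so north = 0.
The clause (lime) is unit, so lime = 1.
The clause (ice) is unit, so ice = 1.
That conflicts with the unit clause (ice').
So every satisfying assignment has right = True.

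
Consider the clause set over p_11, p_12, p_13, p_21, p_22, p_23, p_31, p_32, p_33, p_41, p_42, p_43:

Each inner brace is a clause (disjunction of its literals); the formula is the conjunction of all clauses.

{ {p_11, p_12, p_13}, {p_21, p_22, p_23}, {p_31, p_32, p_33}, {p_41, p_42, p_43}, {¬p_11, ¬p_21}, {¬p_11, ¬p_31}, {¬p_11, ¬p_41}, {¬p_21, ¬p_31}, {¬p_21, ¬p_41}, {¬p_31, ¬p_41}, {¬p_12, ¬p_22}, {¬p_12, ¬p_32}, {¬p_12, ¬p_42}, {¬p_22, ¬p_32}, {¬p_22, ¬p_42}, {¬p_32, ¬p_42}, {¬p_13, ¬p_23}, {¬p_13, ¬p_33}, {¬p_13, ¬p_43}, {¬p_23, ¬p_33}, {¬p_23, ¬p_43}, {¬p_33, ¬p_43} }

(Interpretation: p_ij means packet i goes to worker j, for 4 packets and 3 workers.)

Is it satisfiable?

Try p_11 = False.
Try p_12 = True.
Unit clause (¬p_22) forces p_22 = False.
Unit clause (¬p_32) forces p_32 = False.
Unit clause (¬p_42) forces p_42 = False.
Try p_21 = True.
Unit clause (¬p_31) forces p_31 = False.
Unit clause (p_33) forces p_33 = True.
Unit clause (¬p_41) forces p_41 = False.
Unit clause (p_43) forces p_43 = True.
Now (¬p_43) is unsatisfied and unit — conflict.
Undo p_21 and try p_21 = False.
Unit clause (p_23) forces p_23 = True.
Unit clause (¬p_13) forces p_13 = False.
Unit clause (¬p_33) forces p_33 = False.
Unit clause (p_31) forces p_31 = True.
Unit clause (¬p_41) forces p_41 = False.
Unit clause (p_43) forces p_43 = True.
Now (¬p_43) is unsatisfied and unit — conflict.
Either choice for p_21 ends in contradiction.
Undo p_12 and try p_12 = False.
Unit clause (p_13) forces p_13 = True.
Unit clause (¬p_23) forces p_23 = False.
Unit clause (¬p_33) forces p_33 = False.
Unit clause (¬p_43) forces p_43 = False.
Try p_21 = True.
Unit clause (¬p_31) forces p_31 = False.
Unit clause (p_32) forces p_32 = True.
Unit clause (¬p_41) forces p_41 = False.
Unit clause (p_42) forces p_42 = True.
Now (¬p_42) is unsatisfied and unit — conflict.
Undo p_21 and try p_21 = False.
Unit clause (p_22) forces p_22 = True.
Unit clause (¬p_32) forces p_32 = False.
Unit clause (p_31) forces p_31 = True.
Unit clause (¬p_41) forces p_41 = False.
Unit clause (p_42) forces p_42 = True.
Now (¬p_42) is unsatisfied and unit — conflict.
Either choice for p_21 ends in contradiction.
Either choice for p_12 ends in contradiction.
Undo p_11 and try p_11 = True.
Unit clause (¬p_21) forces p_21 = False.
Unit clause (¬p_31) forces p_31 = False.
Unit clause (¬p_41) forces p_41 = False.
Try p_22 = True.
Unit clause (¬p_12) forces p_12 = False.
Unit clause (¬p_32) forces p_32 = False.
Unit clause (p_33) forces p_33 = True.
Unit clause (¬p_42) forces p_42 = False.
Unit clause (p_43) forces p_43 = True.
Now (¬p_43) is unsatisfied and unit — conflict.
Undo p_22 and try p_22 = False.
Unit clause (p_23) forces p_23 = True.
Unit clause (¬p_13) forces p_13 = False.
Unit clause (¬p_33) forces p_33 = False.
Unit clause (p_32) forces p_32 = True.
Unit clause (¬p_12) forces p_12 = False.
Unit clause (¬p_42) forces p_42 = False.
Unit clause (p_43) forces p_43 = True.
Now (¬p_43) is unsatisfied and unit — conflict.
Either choice for p_22 ends in contradiction.
Either choice for p_11 ends in contradiction.
No assignment satisfies every clause.

Unsatisfiable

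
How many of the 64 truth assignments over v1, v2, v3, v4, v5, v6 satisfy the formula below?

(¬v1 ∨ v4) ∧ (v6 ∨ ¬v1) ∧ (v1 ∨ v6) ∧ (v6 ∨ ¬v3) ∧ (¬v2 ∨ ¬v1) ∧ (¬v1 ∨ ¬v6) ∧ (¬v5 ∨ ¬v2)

There are 2^6 = 64 truth assignments over (v1, v2, v3, v4, v5, v6).
Split on v3. With v3 = True, the clauses containing v3 are satisfied and ¬v3 drops from the rest; 6 of the 2^5 = 32 assignments to the other variables satisfy what remains.
With v3 = False, by the same count on the reduced clause set, 6 assignments work.
(One model: v1=F, v2=F, v3=F, v4=F, v5=F, v6=T.)
Total: 6 + 6 = 12.

12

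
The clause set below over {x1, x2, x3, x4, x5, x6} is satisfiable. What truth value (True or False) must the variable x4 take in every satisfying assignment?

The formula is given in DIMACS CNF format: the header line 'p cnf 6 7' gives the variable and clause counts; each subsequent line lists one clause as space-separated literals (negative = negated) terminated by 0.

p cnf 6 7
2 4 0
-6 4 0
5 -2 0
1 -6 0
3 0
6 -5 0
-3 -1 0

True

Suppose x4 = False.
Unit clause (x2) forces x2 = True.
Unit clause (¬x6) forces x6 = False.
Unit clause (x5) forces x5 = True.
But (¬x5) is also a unit clause — contradiction.
So every satisfying assignment has x4 = True.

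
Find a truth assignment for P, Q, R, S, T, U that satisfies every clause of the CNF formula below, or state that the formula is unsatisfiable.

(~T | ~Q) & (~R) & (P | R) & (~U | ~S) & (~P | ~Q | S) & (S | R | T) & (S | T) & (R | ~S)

From the singleton clause (~R), R = 0.
From the singleton clause (P), P = 1.
From the singleton clause (~S), S = 0.
From the singleton clause (~Q), Q = 0.
From the singleton clause (T), T = 1.
No clause remains; U is free.

P ↦ 1; Q ↦ 0; R ↦ 0; S ↦ 0; T ↦ 1; U ↦ 1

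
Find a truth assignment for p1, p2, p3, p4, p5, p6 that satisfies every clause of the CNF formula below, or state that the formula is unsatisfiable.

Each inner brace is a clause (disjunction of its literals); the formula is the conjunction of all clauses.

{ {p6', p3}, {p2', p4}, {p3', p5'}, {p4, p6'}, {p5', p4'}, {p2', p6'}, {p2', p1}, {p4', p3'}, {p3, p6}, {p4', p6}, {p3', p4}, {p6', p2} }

UNSATISFIABLE

Case p6 = 0:
From the singleton clause (p3), p3 = 1.
From the singleton clause (p5'), p5 = 0.
From the singleton clause (p4'), p4 = 0.
That conflicts with the unit clause (p4).
Backtrack on p6: now try p6 = 1.
From the singleton clause (p3), p3 = 1.
From the singleton clause (p5'), p5 = 0.
From the singleton clause (p4), p4 = 1.
That conflicts with the unit clause (p4').
Both values of p6 lead to a conflict.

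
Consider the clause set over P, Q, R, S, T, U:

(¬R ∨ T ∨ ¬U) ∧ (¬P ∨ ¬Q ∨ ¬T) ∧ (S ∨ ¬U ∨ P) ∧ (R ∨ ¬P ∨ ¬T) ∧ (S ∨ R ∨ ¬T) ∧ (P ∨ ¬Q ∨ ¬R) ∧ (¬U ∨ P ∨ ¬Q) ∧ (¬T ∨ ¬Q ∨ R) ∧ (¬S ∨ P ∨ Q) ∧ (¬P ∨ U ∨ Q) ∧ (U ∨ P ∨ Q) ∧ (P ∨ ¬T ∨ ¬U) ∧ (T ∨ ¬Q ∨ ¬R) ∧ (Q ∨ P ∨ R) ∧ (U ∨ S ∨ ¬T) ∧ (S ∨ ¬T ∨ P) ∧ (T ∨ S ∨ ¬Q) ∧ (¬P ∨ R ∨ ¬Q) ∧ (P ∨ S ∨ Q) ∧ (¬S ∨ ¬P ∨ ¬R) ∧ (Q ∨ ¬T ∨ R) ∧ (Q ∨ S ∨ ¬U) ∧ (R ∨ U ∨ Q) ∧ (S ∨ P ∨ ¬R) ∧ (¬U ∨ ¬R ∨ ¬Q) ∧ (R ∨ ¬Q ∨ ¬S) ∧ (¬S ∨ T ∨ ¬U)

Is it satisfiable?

No, unsatisfiable

Case R = False:
Case P = False:
From the singleton clause (Q), Q = True.
From the singleton clause (¬U), U = False.
From the singleton clause (¬T), T = False.
From the singleton clause (S), S = True.
But (¬S) is also a unit clause — contradiction.
So P must be the other value — set P = True.
From the singleton clause (¬T), T = False.
From the singleton clause (¬Q), Q = False.
From the singleton clause (U), U = True.
From the singleton clause (S), S = True.
But (¬S) is also a unit clause — contradiction.
Either choice for P ends in contradiction.
So R must be the other value — set R = True.
Case T = True:
Case P = False:
From the singleton clause (¬Q), Q = False.
From the singleton clause (¬S), S = False.
But (S) is also a unit clause — contradiction.
So P must be the other value — set P = True.
From the singleton clause (¬Q), Q = False.
From the singleton clause (U), U = True.
From the singleton clause (¬S), S = False.
But (S) is also a unit clause — contradiction.
Either choice for P ends in contradiction.
So T must be the other value — set T = False.
From the singleton clause (¬U), U = False.
From the singleton clause (¬Q), Q = False.
From the singleton clause (¬P), P = False.
But (P) is also a unit clause — contradiction.
Either choice for T ends in contradiction.
Either choice for R ends in contradiction.
No assignment satisfies every clause.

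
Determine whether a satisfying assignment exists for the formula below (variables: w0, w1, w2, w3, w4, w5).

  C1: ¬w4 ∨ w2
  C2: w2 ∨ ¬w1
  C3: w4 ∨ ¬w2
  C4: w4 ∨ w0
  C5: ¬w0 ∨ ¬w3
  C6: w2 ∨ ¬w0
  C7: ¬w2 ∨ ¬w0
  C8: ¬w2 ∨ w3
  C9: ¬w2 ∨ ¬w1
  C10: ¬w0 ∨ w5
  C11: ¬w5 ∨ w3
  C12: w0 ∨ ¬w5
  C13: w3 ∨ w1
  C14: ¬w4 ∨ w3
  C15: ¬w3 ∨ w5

No, unsatisfiable

Branch on w4: set w4 = False.
The clause (¬w2) is unit, so w2 = False.
The clause (¬w1) is unit, so w1 = False.
The clause (w0) is unit, so w0 = True.
Now (¬w0) is unsatisfied and unit — conflict.
So w4 must be the other value — set w4 = True.
The clause (w2) is unit, so w2 = True.
The clause (¬w0) is unit, so w0 = False.
The clause (w3) is unit, so w3 = True.
The clause (¬w1) is unit, so w1 = False.
The clause (¬w5) is unit, so w5 = False.
Now (w5) is unsatisfied and unit — conflict.
Either choice for w4 ends in contradiction.
No assignment satisfies every clause.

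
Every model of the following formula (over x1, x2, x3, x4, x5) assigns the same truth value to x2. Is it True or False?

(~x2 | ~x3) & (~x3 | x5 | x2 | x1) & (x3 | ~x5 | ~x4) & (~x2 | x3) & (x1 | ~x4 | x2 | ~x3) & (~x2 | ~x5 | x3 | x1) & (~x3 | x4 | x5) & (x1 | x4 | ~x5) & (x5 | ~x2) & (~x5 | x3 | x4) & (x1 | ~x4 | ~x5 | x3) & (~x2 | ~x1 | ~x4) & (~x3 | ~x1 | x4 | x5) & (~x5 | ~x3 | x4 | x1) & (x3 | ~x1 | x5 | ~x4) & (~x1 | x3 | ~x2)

Suppose x2 = 1.
Unit clause (~x3) forces x3 = 0.
Now (x3) is unsatisfied and unit — conflict.
So every satisfying assignment has x2 = False.

False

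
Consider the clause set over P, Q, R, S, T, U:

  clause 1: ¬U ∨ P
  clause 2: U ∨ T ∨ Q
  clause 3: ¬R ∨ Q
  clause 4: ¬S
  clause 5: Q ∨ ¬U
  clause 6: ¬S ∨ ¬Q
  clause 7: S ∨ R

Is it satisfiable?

Yes

Unit clause (¬S) forces S = False.
Unit clause (R) forces R = True.
Unit clause (Q) forces Q = True.
Case U = False:
No clause remains; P, T are free.
A satisfying assignment: P ↦ True,  Q ↦ True,  R ↦ True,  S ↦ False,  T ↦ False,  U ↦ False.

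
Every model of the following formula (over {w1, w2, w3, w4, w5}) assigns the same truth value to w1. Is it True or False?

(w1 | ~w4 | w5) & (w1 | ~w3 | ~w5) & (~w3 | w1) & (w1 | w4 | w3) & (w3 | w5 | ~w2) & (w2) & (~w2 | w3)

Suppose w1 = 0.
Unit clause (~w3) forces w3 = 0.
Unit clause (w4) forces w4 = 1.
Unit clause (w5) forces w5 = 1.
Unit clause (w2) forces w2 = 1.
That conflicts with the unit clause (~w2).
So every satisfying assignment has w1 = True.

True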